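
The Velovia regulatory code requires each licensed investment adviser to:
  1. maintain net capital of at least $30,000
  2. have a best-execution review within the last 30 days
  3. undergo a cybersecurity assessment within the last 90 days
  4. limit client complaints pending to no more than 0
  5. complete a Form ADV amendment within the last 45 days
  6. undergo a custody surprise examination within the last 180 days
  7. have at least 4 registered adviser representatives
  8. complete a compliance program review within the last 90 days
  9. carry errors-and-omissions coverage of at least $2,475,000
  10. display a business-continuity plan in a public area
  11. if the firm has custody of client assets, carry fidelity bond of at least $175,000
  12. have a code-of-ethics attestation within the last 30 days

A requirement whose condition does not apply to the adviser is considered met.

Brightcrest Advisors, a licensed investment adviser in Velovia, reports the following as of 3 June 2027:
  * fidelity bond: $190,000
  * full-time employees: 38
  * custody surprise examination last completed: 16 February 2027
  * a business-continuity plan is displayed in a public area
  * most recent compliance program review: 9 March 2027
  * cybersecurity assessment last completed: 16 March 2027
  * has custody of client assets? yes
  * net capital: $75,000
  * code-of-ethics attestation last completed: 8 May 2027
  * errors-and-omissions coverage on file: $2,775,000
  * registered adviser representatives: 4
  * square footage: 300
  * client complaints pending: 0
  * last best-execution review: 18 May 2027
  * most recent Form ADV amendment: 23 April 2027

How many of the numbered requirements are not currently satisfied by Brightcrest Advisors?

0

1. net capital $75,000 ≥ $30,000 → met
2. best-execution review 16 days ago vs limit 30 → met
3. cybersecurity assessment 79 days ago vs limit 90 → met
4. client complaints pending 0 ≤ 0 → met
5. Form ADV amendment 41 days ago vs limit 45 → met
6. custody surprise examination 107 days ago vs limit 180 → met
7. registered adviser representatives 4 ≥ 4 → met
8. compliance program review 86 days ago vs limit 90 → met
9. errors-and-omissions coverage $2,775,000 ≥ $2,475,000 → met
10. business-continuity plan present → met
11. condition 'has custody of client assets' holds; fidelity bond $190,000 ≥ $175,000 → met
12. code-of-ethics attestation 26 days ago vs limit 30 → met
Not met: 0 of 12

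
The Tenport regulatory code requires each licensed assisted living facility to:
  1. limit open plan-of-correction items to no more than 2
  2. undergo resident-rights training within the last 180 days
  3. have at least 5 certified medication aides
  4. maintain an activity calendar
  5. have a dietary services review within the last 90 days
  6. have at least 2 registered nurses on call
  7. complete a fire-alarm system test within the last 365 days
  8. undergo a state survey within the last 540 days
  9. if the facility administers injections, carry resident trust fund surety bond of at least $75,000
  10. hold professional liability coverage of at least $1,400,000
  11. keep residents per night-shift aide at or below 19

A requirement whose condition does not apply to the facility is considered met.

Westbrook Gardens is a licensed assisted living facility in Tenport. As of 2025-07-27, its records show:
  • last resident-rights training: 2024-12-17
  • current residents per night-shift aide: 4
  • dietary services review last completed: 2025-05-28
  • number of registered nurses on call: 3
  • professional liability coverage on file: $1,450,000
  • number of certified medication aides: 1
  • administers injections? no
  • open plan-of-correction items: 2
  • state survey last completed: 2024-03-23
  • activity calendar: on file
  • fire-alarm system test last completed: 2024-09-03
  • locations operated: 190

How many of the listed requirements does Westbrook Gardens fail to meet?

1. open plan-of-correction items 2 ≤ 2 → met
2. resident-rights training 222 days ago vs limit 180 → not met
3. certified medication aides 1 < 5 → not met
4. activity calendar present → met
5. dietary services review 60 days ago vs limit 90 → met
6. registered nurses on call 3 ≥ 2 → met
7. fire-alarm system test 327 days ago vs limit 365 → met
8. state survey 491 days ago vs limit 540 → met
9. condition 'administers injections' does not hold → requirement n/a → met
10. professional liability coverage $1,450,000 ≥ $1,400,000 → met
11. residents per night-shift aide 4 ≤ 19 → met
Not met: 2 of 11

2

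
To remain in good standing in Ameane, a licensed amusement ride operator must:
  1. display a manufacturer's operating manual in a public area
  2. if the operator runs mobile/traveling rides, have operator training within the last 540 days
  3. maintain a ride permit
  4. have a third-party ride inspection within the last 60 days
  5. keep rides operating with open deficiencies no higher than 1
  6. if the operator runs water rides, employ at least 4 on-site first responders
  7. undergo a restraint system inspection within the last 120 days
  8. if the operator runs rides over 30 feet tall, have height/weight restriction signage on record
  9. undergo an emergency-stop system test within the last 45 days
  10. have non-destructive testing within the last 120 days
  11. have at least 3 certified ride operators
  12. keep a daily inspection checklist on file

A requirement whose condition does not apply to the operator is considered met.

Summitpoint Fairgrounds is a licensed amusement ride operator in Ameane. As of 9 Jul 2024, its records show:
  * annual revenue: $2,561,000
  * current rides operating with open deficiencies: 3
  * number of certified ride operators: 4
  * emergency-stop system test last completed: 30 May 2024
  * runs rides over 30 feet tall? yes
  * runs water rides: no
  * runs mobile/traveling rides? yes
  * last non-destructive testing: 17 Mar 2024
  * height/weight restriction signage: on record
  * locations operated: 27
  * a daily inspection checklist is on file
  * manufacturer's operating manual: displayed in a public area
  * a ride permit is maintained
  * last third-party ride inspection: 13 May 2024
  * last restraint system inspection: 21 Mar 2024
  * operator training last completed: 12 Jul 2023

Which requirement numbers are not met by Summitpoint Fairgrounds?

5

1. manufacturer's operating manual present → met
2. condition 'runs mobile/traveling rides' holds; operator training 363 days ago vs limit 540 → met
3. ride permit present → met
4. third-party ride inspection 57 days ago vs limit 60 → met
5. rides operating with open deficiencies 3 > 1 → not met
6. condition 'runs water rides' does not hold → requirement n/a → met
7. restraint system inspection 110 days ago vs limit 120 → met
8. condition 'runs rides over 30 feet tall' holds; height/weight restriction signage present → met
9. emergency-stop system test 40 days ago vs limit 45 → met
10. non-destructive testing 114 days ago vs limit 120 → met
11. certified ride operators 4 ≥ 3 → met
12. daily inspection checklist present → met
Not met: 5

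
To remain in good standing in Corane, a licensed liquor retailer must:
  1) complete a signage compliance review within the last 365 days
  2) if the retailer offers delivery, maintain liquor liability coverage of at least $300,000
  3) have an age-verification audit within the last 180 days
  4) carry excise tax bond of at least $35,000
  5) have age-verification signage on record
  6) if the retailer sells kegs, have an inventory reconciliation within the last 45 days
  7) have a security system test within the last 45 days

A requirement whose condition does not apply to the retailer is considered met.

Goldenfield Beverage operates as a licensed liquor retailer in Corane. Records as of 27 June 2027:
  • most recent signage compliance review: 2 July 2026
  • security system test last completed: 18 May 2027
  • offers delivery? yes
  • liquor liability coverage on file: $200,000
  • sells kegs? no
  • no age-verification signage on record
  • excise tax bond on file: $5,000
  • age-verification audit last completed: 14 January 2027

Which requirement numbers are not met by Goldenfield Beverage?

2, 4, 5

1. signage compliance review 360 days ago vs limit 365 → met
2. condition 'offers delivery' holds; liquor liability coverage $200,000 < $300,000 → not met
3. age-verification audit 164 days ago vs limit 180 → met
4. excise tax bond $5,000 < $35,000 → not met
5. age-verification signage absent → not met
6. condition 'sells kegs' does not hold → requirement n/a → met
7. security system test 40 days ago vs limit 45 → met
Not met: 2, 4, 5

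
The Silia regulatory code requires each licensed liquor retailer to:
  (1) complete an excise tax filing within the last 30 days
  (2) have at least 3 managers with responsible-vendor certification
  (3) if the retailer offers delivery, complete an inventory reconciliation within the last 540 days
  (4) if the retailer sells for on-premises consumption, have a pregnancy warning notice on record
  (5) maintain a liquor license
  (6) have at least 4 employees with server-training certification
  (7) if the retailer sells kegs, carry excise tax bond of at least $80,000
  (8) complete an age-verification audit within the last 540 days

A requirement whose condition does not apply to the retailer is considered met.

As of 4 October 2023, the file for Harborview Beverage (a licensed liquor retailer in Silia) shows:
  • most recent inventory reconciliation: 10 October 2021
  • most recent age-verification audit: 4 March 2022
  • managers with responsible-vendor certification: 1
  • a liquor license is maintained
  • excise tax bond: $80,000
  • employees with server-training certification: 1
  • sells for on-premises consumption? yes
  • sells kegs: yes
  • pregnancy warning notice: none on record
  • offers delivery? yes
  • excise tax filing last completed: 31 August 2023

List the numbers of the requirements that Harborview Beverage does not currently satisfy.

1. excise tax filing 34 days ago vs limit 30 → not met
2. managers with responsible-vendor certification 1 < 3 → not met
3. condition 'offers delivery' holds; inventory reconciliation 724 days ago vs limit 540 → not met
4. condition 'sells for on-premises consumption' holds; pregnancy warning notice absent → not met
5. liquor license present → met
6. employees with server-training certification 1 < 4 → not met
7. condition 'sells kegs' holds; excise tax bond $80,000 ≥ $80,000 → met
8. age-verification audit 579 days ago vs limit 540 → not met
Not met: 1, 2, 3, 4, 6, 8

1, 2, 3, 4, 6, 8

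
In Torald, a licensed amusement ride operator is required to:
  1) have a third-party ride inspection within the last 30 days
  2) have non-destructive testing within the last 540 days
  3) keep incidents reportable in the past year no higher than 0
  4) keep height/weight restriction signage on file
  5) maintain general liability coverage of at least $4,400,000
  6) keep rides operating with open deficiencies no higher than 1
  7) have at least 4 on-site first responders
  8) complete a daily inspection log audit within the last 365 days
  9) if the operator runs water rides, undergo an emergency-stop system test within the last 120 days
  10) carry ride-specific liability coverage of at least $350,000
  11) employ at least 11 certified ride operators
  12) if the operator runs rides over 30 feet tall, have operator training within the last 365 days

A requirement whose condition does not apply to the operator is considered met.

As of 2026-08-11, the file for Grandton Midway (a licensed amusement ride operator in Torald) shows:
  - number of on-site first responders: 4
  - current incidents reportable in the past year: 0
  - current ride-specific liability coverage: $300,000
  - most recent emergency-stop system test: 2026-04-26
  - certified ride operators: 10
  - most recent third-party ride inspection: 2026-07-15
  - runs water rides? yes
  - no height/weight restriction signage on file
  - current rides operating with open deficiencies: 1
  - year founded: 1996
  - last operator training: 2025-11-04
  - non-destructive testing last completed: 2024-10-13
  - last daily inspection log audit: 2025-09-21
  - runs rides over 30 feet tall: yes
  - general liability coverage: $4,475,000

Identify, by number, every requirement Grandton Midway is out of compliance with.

1. third-party ride inspection 27 days ago vs limit 30 → met
2. non-destructive testing 667 days ago vs limit 540 → not met
3. incidents reportable in the past year 0 ≤ 0 → met
4. height/weight restriction signage absent → not met
5. general liability coverage $4,475,000 ≥ $4,400,000 → met
6. rides operating with open deficiencies 1 ≤ 1 → met
7. on-site first responders 4 ≥ 4 → met
8. daily inspection log audit 324 days ago vs limit 365 → met
9. condition 'runs water rides' holds; emergency-stop system test 107 days ago vs limit 120 → met
10. ride-specific liability coverage $300,000 < $350,000 → not met
11. certified ride operators 10 < 11 → not met
12. condition 'runs rides over 30 feet tall' holds; operator training 280 days ago vs limit 365 → met
Not met: 2, 4, 10, 11

2, 4, 10, 11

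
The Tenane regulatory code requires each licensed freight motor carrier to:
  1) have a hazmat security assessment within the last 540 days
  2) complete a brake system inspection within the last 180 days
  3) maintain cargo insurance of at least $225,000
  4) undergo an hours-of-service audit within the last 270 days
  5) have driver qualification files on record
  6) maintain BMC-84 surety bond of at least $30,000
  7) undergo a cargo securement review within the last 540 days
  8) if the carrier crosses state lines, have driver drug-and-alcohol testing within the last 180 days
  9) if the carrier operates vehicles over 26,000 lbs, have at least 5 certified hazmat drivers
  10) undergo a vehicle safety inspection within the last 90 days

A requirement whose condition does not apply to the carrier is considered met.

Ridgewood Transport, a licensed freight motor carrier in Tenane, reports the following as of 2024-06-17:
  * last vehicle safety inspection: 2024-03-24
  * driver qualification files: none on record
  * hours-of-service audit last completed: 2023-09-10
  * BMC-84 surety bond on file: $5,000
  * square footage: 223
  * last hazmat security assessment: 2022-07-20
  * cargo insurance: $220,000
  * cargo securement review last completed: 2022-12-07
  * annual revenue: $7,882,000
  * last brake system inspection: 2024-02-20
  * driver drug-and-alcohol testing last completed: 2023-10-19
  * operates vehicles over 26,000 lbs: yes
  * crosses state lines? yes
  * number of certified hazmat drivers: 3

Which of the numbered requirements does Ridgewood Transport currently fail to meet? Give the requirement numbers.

1. hazmat security assessment 698 days ago vs limit 540 → not met
2. brake system inspection 118 days ago vs limit 180 → met
3. cargo insurance $220,000 < $225,000 → not met
4. hours-of-service audit 281 days ago vs limit 270 → not met
5. driver qualification files absent → not met
6. BMC-84 surety bond $5,000 < $30,000 → not met
7. cargo securement review 558 days ago vs limit 540 → not met
8. condition 'crosses state lines' holds; driver drug-and-alcohol testing 242 days ago vs limit 180 → not met
9. condition 'operates vehicles over 26,000 lbs' holds; certified hazmat drivers 3 < 5 → not met
10. vehicle safety inspection 85 days ago vs limit 90 → met
Not met: 1, 3, 4, 5, 6, 7, 8, 9

1, 3, 4, 5, 6, 7, 8, 9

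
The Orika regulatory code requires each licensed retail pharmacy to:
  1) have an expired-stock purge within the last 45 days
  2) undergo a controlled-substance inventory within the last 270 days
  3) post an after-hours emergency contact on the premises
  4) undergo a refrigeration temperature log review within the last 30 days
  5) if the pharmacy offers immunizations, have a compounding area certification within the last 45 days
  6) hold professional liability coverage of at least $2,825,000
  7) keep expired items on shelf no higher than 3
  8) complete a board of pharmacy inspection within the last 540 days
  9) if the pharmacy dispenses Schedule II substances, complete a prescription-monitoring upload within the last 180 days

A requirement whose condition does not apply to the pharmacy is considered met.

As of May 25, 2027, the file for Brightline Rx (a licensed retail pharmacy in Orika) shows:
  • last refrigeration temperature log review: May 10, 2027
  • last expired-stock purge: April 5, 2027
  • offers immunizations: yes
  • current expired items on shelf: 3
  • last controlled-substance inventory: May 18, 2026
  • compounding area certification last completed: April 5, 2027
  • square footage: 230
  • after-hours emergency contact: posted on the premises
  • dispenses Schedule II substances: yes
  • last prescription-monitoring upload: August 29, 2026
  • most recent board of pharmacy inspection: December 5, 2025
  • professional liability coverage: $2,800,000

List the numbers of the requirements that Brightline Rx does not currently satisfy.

1. expired-stock purge 50 days ago vs limit 45 → not met
2. controlled-substance inventory 372 days ago vs limit 270 → not met
3. after-hours emergency contact present → met
4. refrigeration temperature log review 15 days ago vs limit 30 → met
5. condition 'offers immunizations' holds; compounding area certification 50 days ago vs limit 45 → not met
6. professional liability coverage $2,800,000 < $2,825,000 → not met
7. expired items on shelf 3 ≤ 3 → met
8. board of pharmacy inspection 536 days ago vs limit 540 → met
9. condition 'dispenses Schedule II substances' holds; prescription-monitoring upload 269 days ago vs limit 180 → not met
Not met: 1, 2, 5, 6, 9

1, 2, 5, 6, 9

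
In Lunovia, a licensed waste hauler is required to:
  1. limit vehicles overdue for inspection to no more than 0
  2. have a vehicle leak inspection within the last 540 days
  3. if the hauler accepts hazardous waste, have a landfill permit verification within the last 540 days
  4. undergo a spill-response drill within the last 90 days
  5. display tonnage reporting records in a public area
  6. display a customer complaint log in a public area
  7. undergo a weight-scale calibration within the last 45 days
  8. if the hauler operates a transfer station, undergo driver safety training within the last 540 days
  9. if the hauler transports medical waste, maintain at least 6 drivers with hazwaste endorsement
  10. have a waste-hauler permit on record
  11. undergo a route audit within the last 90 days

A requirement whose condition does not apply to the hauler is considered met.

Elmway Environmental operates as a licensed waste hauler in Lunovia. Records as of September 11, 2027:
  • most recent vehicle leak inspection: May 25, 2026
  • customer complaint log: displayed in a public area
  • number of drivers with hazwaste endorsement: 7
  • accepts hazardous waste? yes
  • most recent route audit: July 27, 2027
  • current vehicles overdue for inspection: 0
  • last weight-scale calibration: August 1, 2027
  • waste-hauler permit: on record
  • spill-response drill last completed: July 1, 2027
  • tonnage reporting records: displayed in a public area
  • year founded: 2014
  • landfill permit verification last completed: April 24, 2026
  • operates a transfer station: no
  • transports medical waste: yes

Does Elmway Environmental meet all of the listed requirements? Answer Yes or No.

1. vehicles overdue for inspection 0 ≤ 0 → met
2. vehicle leak inspection 474 days ago vs limit 540 → met
3. condition 'accepts hazardous waste' holds; landfill permit verification 505 days ago vs limit 540 → met
4. spill-response drill 72 days ago vs limit 90 → met
5. tonnage reporting records present → met
6. customer complaint log present → met
7. weight-scale calibration 41 days ago vs limit 45 → met
8. condition 'operates a transfer station' does not hold → requirement n/a → met
9. condition 'transports medical waste' holds; drivers with hazwaste endorsement 7 ≥ 6 → met
10. waste-hauler permit present → met
11. route audit 46 days ago vs limit 90 → met
All met.

Yes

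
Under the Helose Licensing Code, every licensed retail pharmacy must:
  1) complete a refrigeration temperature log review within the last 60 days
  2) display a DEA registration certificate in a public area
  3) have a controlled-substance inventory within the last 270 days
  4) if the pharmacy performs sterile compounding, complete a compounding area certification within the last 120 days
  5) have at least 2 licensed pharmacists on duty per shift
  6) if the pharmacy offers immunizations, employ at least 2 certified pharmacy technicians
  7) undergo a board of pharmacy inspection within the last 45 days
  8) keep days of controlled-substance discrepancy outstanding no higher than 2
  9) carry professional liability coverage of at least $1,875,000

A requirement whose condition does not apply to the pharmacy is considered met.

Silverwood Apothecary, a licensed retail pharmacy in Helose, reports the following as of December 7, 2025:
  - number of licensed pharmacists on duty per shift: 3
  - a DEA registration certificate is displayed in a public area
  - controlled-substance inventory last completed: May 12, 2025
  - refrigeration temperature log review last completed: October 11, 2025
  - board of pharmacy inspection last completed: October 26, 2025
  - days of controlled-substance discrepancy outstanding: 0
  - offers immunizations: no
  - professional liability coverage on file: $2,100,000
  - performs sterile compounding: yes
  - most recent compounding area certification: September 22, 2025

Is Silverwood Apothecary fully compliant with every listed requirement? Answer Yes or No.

1. refrigeration temperature log review 57 days ago vs limit 60 → met
2. DEA registration certificate present → met
3. controlled-substance inventory 209 days ago vs limit 270 → met
4. condition 'performs sterile compounding' holds; compounding area certification 76 days ago vs limit 120 → met
5. licensed pharmacists on duty per shift 3 ≥ 2 → met
6. condition 'offers immunizations' does not hold → requirement n/a → met
7. board of pharmacy inspection 42 days ago vs limit 45 → met
8. days of controlled-substance discrepancy outstanding 0 ≤ 2 → met
9. professional liability coverage $2,100,000 ≥ $1,875,000 → met
All met.

Yes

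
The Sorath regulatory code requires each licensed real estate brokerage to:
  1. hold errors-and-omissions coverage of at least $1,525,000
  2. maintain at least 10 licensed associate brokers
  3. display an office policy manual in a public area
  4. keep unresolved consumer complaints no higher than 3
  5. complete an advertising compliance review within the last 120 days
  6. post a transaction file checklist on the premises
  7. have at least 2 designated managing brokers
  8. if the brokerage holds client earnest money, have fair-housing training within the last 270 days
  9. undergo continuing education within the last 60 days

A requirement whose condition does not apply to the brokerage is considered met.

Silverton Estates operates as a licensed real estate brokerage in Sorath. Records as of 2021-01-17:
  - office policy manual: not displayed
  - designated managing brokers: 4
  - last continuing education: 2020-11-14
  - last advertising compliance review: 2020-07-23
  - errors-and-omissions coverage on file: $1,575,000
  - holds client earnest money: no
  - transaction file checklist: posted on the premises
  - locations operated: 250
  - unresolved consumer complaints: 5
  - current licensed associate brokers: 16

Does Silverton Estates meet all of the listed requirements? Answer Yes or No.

No

1. errors-and-omissions coverage $1,575,000 ≥ $1,525,000 → met
2. licensed associate brokers 16 ≥ 10 → met
3. office policy manual absent → not met
4. unresolved consumer complaints 5 > 3 → not met
5. advertising compliance review 178 days ago vs limit 120 → not met
6. transaction file checklist present → met
7. designated managing brokers 4 ≥ 2 → met
8. condition 'holds client earnest money' does not hold → requirement n/a → met
9. continuing education 64 days ago vs limit 60 → not met
Not met: 3, 4, 5, 9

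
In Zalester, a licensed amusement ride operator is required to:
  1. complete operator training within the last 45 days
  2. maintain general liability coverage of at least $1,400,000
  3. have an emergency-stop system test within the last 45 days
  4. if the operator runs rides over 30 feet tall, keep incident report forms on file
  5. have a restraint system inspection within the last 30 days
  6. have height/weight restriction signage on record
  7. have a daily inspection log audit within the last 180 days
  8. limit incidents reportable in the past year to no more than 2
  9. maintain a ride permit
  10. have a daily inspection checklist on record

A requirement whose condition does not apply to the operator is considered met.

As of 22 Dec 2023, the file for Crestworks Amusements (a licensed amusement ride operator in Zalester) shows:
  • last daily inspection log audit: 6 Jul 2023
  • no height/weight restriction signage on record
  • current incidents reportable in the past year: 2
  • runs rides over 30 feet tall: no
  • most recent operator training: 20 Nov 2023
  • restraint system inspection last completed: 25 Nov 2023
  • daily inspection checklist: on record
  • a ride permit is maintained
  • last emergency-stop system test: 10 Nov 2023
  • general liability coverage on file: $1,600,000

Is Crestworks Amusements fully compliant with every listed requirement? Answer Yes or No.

No

1. operator training 32 days ago vs limit 45 → met
2. general liability coverage $1,600,000 ≥ $1,400,000 → met
3. emergency-stop system test 42 days ago vs limit 45 → met
4. condition 'runs rides over 30 feet tall' does not hold → requirement n/a → met
5. restraint system inspection 27 days ago vs limit 30 → met
6. height/weight restriction signage absent → not met
7. daily inspection log audit 169 days ago vs limit 180 → met
8. incidents reportable in the past year 2 ≤ 2 → met
9. ride permit present → met
10. daily inspection checklist present → met
Not met: 6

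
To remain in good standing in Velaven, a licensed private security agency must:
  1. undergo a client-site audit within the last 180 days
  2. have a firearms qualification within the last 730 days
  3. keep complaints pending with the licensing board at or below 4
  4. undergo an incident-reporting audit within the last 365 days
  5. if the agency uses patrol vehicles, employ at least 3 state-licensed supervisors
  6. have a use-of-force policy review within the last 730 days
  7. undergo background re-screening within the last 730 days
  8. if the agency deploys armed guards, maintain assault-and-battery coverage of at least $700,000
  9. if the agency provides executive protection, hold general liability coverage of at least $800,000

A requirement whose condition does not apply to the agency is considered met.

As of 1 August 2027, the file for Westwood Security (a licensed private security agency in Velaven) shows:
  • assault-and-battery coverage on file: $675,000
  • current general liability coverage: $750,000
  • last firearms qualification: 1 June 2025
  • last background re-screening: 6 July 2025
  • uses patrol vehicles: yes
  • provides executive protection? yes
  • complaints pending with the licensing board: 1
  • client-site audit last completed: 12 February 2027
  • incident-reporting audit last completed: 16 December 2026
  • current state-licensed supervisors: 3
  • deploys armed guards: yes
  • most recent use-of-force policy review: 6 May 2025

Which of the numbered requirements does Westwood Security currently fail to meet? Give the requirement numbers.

2, 6, 7, 8, 9

1. client-site audit 170 days ago vs limit 180 → met
2. firearms qualification 791 days ago vs limit 730 → not met
3. complaints pending with the licensing board 1 ≤ 4 → met
4. incident-reporting audit 228 days ago vs limit 365 → met
5. condition 'uses patrol vehicles' holds; state-licensed supervisors 3 ≥ 3 → met
6. use-of-force policy review 817 days ago vs limit 730 → not met
7. background re-screening 756 days ago vs limit 730 → not met
8. condition 'deploys armed guards' holds; assault-and-battery coverage $675,000 < $700,000 → not met
9. condition 'provides executive protection' holds; general liability coverage $750,000 < $800,000 → not met
Not met: 2, 6, 7, 8, 9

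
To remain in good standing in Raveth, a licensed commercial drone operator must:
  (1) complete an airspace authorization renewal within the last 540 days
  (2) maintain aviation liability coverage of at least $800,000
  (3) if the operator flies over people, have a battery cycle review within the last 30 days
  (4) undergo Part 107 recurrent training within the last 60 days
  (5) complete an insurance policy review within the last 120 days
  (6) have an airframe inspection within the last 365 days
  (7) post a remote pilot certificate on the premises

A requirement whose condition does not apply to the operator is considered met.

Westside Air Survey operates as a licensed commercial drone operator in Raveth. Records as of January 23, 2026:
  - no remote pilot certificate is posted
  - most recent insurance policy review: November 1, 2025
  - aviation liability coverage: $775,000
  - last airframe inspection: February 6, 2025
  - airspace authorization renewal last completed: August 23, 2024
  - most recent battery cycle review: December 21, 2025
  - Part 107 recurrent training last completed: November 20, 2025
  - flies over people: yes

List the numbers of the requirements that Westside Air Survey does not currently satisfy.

1. airspace authorization renewal 518 days ago vs limit 540 → met
2. aviation liability coverage $775,000 < $800,000 → not met
3. condition 'flies over people' holds; battery cycle review 33 days ago vs limit 30 → not met
4. Part 107 recurrent training 64 days ago vs limit 60 → not met
5. insurance policy review 83 days ago vs limit 120 → met
6. airframe inspection 351 days ago vs limit 365 → met
7. remote pilot certificate absent → not met
Not met: 2, 3, 4, 7

2, 3, 4, 7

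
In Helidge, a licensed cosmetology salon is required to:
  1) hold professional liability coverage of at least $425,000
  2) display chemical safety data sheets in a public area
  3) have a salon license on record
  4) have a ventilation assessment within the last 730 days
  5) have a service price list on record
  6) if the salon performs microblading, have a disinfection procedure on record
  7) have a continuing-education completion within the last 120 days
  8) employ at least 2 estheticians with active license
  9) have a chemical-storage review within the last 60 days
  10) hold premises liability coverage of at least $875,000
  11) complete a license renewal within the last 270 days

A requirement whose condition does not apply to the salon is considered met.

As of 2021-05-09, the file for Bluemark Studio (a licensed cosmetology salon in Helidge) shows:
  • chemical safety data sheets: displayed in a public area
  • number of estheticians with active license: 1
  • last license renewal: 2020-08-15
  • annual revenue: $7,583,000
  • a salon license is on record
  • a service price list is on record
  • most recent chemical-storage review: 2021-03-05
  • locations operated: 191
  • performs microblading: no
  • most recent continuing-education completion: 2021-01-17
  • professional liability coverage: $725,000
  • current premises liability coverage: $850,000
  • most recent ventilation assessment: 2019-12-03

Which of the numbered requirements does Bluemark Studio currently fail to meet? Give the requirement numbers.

8, 9, 10

1. professional liability coverage $725,000 ≥ $425,000 → met
2. chemical safety data sheets present → met
3. salon license present → met
4. ventilation assessment 523 days ago vs limit 730 → met
5. service price list present → met
6. condition 'performs microblading' does not hold → requirement n/a → met
7. continuing-education completion 112 days ago vs limit 120 → met
8. estheticians with active license 1 < 2 → not met
9. chemical-storage review 65 days ago vs limit 60 → not met
10. premises liability coverage $850,000 < $875,000 → not met
11. license renewal 267 days ago vs limit 270 → met
Not met: 8, 9, 10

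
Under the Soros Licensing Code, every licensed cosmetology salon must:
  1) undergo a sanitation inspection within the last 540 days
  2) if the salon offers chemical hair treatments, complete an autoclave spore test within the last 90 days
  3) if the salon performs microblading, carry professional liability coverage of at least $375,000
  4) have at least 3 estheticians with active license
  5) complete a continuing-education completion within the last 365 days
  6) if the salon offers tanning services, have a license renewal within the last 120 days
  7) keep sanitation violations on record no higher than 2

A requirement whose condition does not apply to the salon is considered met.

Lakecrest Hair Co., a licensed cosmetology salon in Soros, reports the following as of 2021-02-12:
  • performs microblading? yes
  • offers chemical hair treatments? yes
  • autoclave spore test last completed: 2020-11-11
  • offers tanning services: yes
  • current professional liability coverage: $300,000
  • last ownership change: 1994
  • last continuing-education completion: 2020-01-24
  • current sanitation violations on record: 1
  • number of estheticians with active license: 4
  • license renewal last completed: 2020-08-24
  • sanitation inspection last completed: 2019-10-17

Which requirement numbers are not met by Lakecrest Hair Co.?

1. sanitation inspection 484 days ago vs limit 540 → met
2. condition 'offers chemical hair treatments' holds; autoclave spore test 93 days ago vs limit 90 → not met
3. condition 'performs microblading' holds; professional liability coverage $300,000 < $375,000 → not met
4. estheticians with active license 4 ≥ 3 → met
5. continuing-education completion 385 days ago vs limit 365 → not met
6. condition 'offers tanning services' holds; license renewal 172 days ago vs limit 120 → not met
7. sanitation violations on record 1 ≤ 2 → met
Not met: 2, 3, 5, 6

2, 3, 5, 6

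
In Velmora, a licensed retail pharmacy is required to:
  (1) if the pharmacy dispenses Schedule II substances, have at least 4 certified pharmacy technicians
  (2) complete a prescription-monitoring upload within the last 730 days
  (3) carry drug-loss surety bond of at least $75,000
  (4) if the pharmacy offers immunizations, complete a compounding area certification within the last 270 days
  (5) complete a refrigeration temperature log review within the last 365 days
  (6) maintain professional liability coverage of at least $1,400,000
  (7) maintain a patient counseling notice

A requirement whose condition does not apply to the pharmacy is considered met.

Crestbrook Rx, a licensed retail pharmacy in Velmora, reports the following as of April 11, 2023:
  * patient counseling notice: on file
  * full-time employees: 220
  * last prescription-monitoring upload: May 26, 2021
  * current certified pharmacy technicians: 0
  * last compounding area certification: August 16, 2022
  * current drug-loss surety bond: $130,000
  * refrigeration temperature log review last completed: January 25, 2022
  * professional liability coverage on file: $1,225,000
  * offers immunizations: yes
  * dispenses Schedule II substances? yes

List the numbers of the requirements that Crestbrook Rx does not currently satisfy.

1. condition 'dispenses Schedule II substances' holds; certified pharmacy technicians 0 < 4 → not met
2. prescription-monitoring upload 685 days ago vs limit 730 → met
3. drug-loss surety bond $130,000 ≥ $75,000 → met
4. condition 'offers immunizations' holds; compounding area certification 238 days ago vs limit 270 → met
5. refrigeration temperature log review 441 days ago vs limit 365 → not met
6. professional liability coverage $1,225,000 < $1,400,000 → not met
7. patient counseling notice present → met
Not met: 1, 5, 6

1, 5, 6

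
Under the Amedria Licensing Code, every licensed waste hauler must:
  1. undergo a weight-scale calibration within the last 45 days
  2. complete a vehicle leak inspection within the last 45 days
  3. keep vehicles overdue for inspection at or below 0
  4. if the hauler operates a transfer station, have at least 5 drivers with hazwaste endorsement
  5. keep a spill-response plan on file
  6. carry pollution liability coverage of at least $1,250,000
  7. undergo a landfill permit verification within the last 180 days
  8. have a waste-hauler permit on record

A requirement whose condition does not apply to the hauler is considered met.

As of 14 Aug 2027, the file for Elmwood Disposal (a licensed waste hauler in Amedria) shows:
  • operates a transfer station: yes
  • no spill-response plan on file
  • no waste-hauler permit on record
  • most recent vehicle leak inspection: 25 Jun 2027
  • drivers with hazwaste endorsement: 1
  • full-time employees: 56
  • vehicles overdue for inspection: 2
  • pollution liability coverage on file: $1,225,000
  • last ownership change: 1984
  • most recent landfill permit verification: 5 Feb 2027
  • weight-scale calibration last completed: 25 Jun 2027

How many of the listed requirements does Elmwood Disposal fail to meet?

8

1. weight-scale calibration 50 days ago vs limit 45 → not met
2. vehicle leak inspection 50 days ago vs limit 45 → not met
3. vehicles overdue for inspection 2 > 0 → not met
4. condition 'operates a transfer station' holds; drivers with hazwaste endorsement 1 < 5 → not met
5. spill-response plan absent → not met
6. pollution liability coverage $1,225,000 < $1,250,000 → not met
7. landfill permit verification 190 days ago vs limit 180 → not met
8. waste-hauler permit absent → not met
Not met: 8 of 8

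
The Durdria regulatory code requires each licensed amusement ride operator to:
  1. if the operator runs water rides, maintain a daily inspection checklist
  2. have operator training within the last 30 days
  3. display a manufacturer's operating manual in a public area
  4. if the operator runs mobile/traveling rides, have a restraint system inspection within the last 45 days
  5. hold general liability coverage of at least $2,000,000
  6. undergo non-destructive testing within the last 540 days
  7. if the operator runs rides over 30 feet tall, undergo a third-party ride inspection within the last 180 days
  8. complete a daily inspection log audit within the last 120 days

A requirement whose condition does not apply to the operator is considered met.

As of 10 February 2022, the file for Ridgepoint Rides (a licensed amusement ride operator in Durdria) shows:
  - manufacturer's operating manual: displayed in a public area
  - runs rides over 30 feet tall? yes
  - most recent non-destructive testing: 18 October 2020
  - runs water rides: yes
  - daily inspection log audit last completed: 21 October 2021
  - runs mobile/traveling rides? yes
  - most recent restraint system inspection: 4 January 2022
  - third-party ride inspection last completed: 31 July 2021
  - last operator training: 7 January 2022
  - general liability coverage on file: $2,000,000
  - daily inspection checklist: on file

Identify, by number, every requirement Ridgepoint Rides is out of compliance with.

1. condition 'runs water rides' holds; daily inspection checklist present → met
2. operator training 34 days ago vs limit 30 → not met
3. manufacturer's operating manual present → met
4. condition 'runs mobile/traveling rides' holds; restraint system inspection 37 days ago vs limit 45 → met
5. general liability coverage $2,000,000 ≥ $2,000,000 → met
6. non-destructive testing 480 days ago vs limit 540 → met
7. condition 'runs rides over 30 feet tall' holds; third-party ride inspection 194 days ago vs limit 180 → not met
8. daily inspection log audit 112 days ago vs limit 120 → met
Not met: 2, 7

2, 7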